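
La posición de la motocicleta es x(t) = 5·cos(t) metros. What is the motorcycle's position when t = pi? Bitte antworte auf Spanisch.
Tenemos la posición x(t) = 5·cos(t). Sustituyendo t = pi: x(pi) = -5.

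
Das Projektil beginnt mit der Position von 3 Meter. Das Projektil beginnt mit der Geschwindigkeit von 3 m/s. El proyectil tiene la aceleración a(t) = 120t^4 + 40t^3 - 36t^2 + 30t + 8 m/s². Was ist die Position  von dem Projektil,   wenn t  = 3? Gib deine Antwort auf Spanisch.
Para resolver esto, necesitamos tomar 2 antiderivadas de nuestra ecuación de la aceleración a(t) = 120·t^4 + 40·t^3 - 36·t^2 + 30·t + 8. La integral de la aceleración es la velocidad. Usando v(0) = 3, obtenemos v(t) = 24·t^5 + 10·t^4 - 12·t^3 + 15·t^2 + 8·t + 3. Integrando la velocidad y usando la condición inicial x(0) = 3, obtenemos x(t) = 4·t^6 + 2·t^5 - 3·t^4 + 5·t^3 + 4·t^2 + 3·t + 3. De la ecuación de la posición x(t) = 4·t^6 + 2·t^5 - 3·t^4 + 5·t^3 + 4·t^2 + 3·t + 3, sustituimos t = 3 para obtener x = 3342.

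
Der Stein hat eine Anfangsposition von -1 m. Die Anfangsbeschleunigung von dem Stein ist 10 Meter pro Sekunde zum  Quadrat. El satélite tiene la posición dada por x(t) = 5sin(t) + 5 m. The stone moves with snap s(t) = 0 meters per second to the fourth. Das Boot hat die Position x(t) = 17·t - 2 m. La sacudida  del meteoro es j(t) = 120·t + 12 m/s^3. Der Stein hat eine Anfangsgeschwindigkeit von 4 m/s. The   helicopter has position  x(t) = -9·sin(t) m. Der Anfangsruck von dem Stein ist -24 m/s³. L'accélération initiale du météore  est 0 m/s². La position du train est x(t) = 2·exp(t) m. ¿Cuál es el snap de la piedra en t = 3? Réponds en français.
En utilisant s(t) = 0 et en substituant t = 3, nous trouvons s = 0.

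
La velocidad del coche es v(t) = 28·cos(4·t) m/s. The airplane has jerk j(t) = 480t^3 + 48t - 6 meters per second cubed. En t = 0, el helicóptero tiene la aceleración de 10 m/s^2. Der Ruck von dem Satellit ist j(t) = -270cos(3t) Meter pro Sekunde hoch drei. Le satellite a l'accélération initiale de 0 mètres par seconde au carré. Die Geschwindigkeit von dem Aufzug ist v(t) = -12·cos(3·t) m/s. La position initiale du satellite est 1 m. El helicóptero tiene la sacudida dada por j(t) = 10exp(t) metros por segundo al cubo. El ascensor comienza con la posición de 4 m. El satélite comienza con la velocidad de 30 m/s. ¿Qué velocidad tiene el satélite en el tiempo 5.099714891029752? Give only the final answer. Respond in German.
Die Geschwindigkeit bei t = 5.099714891029752 ist v = -27.5277330538534.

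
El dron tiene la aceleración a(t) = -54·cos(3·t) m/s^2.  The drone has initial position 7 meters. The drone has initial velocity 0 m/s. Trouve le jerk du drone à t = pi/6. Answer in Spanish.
Debemos derivar nuestra ecuación de la aceleración a(t) = -54·cos(3·t) 1 vez. Tomando d/dt de a(t), encontramos j(t) = 162·sin(3·t). Usando j(t) = 162·sin(3·t) y sustituyendo t = pi/6, encontramos j = 162.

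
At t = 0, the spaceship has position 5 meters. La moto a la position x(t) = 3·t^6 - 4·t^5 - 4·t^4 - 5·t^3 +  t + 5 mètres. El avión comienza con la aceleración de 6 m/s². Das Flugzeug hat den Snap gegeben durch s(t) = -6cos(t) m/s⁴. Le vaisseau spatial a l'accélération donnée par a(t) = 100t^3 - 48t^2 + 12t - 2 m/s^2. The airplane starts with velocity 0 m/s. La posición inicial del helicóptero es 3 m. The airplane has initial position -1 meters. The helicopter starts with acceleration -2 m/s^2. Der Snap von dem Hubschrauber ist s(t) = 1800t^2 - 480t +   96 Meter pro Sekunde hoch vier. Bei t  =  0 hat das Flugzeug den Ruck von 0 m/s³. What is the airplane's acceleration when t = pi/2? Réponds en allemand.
Um dies zu lösen, müssen wir 2 Stammfunktionen unserer Gleichung für den Snap s(t) = -6·cos(t) finden. Mit ∫s(t)dt und Anwendung von j(0) = 0, finden wir j(t) = -6·sin(t). Mit ∫j(t)dt und Anwendung von a(0) = 6, finden wir a(t) = 6·cos(t). Aus der Gleichung für die Beschleunigung a(t) = 6·cos(t), setzen wir t = pi/2 ein und erhalten a = 0.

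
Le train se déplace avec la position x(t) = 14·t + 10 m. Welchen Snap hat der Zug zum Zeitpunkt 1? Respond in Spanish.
Debemos derivar nuestra ecuación de la posición x(t) = 14·t + 10 4 veces. Derivando la posición, obtenemos la velocidad: v(t) = 14. La derivada de la velocidad da la aceleración: a(t) = 0. La derivada de la aceleración da la sacudida: j(t) = 0. La derivada de la sacudida da el snap: s(t) = 0. De la ecuación del snap s(t) = 0, sustituimos t = 1 para obtener s = 0.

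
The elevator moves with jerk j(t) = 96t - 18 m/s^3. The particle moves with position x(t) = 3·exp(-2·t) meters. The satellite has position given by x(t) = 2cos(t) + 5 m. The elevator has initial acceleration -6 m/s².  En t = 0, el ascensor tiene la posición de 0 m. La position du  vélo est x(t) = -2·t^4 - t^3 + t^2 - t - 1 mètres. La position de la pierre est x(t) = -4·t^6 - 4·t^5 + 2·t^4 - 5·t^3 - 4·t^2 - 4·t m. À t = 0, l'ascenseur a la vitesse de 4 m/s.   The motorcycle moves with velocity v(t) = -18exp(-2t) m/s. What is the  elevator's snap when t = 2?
Starting from jerk j(t) = 96·t - 18, we take 1 derivative. Taking d/dt of j(t), we find s(t) = 96. From the given snap equation s(t) = 96, we substitute t = 2 to get s = 96.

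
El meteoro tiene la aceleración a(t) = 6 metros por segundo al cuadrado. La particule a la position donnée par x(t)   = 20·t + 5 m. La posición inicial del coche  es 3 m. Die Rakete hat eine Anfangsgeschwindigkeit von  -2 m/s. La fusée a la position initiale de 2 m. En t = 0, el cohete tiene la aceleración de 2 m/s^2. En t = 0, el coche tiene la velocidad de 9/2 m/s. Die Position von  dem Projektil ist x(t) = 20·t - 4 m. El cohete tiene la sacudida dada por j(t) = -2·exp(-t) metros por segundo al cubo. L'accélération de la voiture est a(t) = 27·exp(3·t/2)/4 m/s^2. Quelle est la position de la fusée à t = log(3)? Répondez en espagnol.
Debemos encontrar la antiderivada de nuestra ecuación de la sacudida j(t) = -2·exp(-t) 3 veces. Tomando ∫j(t)dt y aplicando a(0) = 2, encontramos a(t) = 2·exp(-t). La antiderivada de la aceleración, con v(0) = -2, da la velocidad: v(t) = -2·exp(-t). Tomando ∫v(t)dt y aplicando x(0) = 2, encontramos x(t) = 2·exp(-t). Tenemos la posición x(t) = 2·exp(-t). Sustituyendo t = log(3): x(log(3)) = 2/3.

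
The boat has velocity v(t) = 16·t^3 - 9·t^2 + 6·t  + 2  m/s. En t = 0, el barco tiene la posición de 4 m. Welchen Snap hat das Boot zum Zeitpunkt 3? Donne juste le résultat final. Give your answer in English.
The answer is 96.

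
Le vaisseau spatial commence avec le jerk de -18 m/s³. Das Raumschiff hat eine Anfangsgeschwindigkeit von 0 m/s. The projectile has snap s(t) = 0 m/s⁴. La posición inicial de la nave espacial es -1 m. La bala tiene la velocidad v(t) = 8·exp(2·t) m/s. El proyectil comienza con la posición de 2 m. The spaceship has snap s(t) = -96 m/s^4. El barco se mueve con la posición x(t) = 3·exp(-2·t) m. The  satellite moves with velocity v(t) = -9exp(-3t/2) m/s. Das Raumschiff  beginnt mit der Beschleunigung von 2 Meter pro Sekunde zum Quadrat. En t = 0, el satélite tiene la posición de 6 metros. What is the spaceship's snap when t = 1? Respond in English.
From the given snap equation s(t) = -96, we substitute t = 1 to get s = -96.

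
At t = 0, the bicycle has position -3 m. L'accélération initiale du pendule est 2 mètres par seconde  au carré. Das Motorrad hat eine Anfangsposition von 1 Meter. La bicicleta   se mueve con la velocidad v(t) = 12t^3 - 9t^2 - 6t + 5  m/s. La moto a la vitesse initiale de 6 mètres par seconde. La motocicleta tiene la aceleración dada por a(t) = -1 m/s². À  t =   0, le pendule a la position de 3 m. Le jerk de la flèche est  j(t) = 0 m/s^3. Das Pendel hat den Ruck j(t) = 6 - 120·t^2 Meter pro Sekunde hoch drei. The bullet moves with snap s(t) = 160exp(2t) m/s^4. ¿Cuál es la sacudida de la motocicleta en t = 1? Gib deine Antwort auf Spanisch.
Partiendo de la aceleración a(t) = -1, tomamos 1 derivada. Tomando d/dt de a(t), encontramos j(t) = 0. Usando j(t) = 0 y sustituyendo t = 1, encontramos j = 0.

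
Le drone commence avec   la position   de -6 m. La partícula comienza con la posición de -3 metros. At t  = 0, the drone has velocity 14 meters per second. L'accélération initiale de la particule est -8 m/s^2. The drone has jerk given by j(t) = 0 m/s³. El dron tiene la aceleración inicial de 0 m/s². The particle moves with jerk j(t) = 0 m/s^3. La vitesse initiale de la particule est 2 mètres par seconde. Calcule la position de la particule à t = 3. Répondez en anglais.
We must find the antiderivative of our jerk equation j(t) = 0 3 times. Taking ∫j(t)dt and applying a(0) = -8, we find a(t) = -8. The antiderivative of acceleration, with v(0) = 2, gives velocity: v(t) = 2 - 8·t. Integrating velocity and using the initial condition x(0) = -3, we get x(t) = -4·t^2 + 2·t - 3. From the given position equation x(t) = -4·t^2 + 2·t - 3, we substitute t = 3 to get x = -33.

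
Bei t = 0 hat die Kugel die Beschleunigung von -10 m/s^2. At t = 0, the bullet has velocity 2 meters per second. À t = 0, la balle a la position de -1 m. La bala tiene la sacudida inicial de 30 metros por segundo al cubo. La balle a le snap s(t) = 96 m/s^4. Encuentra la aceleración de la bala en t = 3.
Debemos encontrar la antiderivada de nuestra ecuación del snap s(t) = 96 2 veces. Tomando ∫s(t)dt y aplicando j(0) = 30, encontramos j(t) = 96·t + 30. Tomando ∫j(t)dt y aplicando a(0) = -10, encontramos a(t) = 48·t^2 + 30·t - 10. De la ecuación de la aceleración a(t) = 48·t^2 + 30·t - 10, sustituimos t = 3 para obtener a = 512.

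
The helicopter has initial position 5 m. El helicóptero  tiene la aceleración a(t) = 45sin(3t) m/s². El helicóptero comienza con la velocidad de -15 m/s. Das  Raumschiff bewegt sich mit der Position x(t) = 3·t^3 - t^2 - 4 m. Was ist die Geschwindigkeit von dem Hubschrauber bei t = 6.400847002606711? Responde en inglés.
We need to integrate our acceleration equation a(t) = 45·sin(3·t) 1 time. Finding the antiderivative of a(t) and using v(0) = -15: v(t) = -15·cos(3·t). We have velocity v(t) = -15·cos(3·t). Substituting t = 6.400847002606711: v(6.400847002606711) = -14.0751742436494.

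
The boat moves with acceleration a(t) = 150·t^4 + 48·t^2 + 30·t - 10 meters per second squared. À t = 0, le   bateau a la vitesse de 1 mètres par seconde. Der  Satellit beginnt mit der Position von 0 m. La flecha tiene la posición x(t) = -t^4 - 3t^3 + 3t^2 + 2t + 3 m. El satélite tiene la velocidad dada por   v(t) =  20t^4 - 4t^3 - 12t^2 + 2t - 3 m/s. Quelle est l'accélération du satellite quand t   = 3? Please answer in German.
Ausgehend von der Geschwindigkeit v(t) = 20·t^4 - 4·t^3 - 12·t^2 + 2·t - 3, nehmen wir 1 Ableitung. Mit d/dt von v(t) finden wir a(t) = 80·t^3 - 12·t^2 - 24·t + 2. Mit a(t) = 80·t^3 - 12·t^2 - 24·t + 2 und Einsetzen von t = 3, finden wir a = 1982.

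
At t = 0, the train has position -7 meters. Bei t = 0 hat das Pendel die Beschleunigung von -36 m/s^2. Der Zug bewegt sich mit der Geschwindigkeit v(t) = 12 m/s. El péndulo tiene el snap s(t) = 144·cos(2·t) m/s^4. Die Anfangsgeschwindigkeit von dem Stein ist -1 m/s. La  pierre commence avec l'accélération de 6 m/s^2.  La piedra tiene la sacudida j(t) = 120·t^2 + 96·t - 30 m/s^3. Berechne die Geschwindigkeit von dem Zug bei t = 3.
Mit v(t) = 12 und Einsetzen von t = 3, finden wir v = 12.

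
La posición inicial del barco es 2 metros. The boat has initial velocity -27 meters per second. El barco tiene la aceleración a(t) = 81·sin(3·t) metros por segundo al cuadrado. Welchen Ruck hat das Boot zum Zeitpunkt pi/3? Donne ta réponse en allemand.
Ausgehend von der Beschleunigung a(t) = 81·sin(3·t), nehmen wir 1 Ableitung. Die Ableitung von der Beschleunigung ergibt den Ruck: j(t) = 243·cos(3·t). Mit j(t) = 243·cos(3·t) und Einsetzen von t = pi/3, finden wir j = -243.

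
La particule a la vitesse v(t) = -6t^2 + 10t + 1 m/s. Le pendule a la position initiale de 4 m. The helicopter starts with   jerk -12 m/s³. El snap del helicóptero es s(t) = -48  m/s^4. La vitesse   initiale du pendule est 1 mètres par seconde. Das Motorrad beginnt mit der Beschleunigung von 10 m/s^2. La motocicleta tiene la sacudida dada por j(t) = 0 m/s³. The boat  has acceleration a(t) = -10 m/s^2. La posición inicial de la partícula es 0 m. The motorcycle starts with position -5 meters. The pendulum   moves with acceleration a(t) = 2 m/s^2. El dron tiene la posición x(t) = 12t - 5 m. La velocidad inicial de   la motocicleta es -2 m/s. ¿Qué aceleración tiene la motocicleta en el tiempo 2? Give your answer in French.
Nous devons trouver la primitive de notre équation du jerk j(t) = 0 1 fois. En intégrant le jerk et en utilisant la condition initiale a(0) = 10, nous obtenons a(t) = 10. En utilisant a(t) = 10 et en substituant t = 2, nous trouvons a = 10.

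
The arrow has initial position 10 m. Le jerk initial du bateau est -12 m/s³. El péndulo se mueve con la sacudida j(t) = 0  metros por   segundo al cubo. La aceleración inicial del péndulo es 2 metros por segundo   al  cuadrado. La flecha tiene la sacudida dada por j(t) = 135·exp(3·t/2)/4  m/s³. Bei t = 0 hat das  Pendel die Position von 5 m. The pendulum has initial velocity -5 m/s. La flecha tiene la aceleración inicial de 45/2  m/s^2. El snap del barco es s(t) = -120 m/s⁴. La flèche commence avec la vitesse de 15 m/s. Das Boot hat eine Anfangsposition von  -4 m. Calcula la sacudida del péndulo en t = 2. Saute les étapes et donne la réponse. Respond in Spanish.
En t = 2, j = 0.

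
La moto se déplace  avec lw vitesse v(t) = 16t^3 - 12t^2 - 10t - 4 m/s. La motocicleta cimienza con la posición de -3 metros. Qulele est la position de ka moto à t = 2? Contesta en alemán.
Wir müssen die Stammfunktion unserer Gleichung für die Geschwindigkeit v(t) = 16·t^3 - 12·t^2 - 10·t - 4 1-mal finden. Das Integral von der Geschwindigkeit, mit x(0) = -3, ergibt die Position: x(t) = 4·t^4 - 4·t^3 - 5·t^2 - 4·t - 3. Wir haben die Position x(t) = 4·t^4 - 4·t^3 - 5·t^2 - 4·t - 3. Durch Einsetzen von t = 2: x(2) = 1.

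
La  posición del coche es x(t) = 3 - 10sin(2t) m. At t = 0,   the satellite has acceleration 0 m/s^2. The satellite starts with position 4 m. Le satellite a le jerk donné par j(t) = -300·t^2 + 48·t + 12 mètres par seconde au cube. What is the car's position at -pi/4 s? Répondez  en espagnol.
De la ecuación de la posición x(t) = 3 - 10·sin(2·t), sustituimos t = -pi/4 para obtener x = 13.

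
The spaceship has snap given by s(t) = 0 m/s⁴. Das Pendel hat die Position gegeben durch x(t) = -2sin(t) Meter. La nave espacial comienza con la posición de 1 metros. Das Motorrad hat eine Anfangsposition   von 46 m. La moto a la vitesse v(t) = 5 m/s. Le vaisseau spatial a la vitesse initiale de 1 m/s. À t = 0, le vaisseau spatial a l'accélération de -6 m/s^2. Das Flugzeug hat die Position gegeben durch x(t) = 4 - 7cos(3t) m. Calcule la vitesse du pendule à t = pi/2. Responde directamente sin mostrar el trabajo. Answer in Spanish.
La respuesta es 0.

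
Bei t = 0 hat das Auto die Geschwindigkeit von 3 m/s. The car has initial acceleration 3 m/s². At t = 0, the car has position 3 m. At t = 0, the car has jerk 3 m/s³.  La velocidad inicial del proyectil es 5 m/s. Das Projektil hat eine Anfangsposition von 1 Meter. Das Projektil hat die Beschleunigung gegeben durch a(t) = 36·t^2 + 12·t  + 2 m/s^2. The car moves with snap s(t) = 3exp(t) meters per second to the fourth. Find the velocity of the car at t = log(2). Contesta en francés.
Pour résoudre ceci, nous devons prendre 3 primitives de notre équation du snap s(t) = 3·exp(t). L'intégrale du snap est le jerk. En utilisant j(0) = 3, nous obtenons j(t) = 3·exp(t). En prenant ∫j(t)dt et en appliquant a(0) = 3, nous trouvons a(t) = 3·exp(t). L'intégrale de l'accélération, avec v(0) = 3, donne la vitesse: v(t) = 3·exp(t). En utilisant v(t) = 3·exp(t) et en substituant t = log(2), nous trouvons v = 6.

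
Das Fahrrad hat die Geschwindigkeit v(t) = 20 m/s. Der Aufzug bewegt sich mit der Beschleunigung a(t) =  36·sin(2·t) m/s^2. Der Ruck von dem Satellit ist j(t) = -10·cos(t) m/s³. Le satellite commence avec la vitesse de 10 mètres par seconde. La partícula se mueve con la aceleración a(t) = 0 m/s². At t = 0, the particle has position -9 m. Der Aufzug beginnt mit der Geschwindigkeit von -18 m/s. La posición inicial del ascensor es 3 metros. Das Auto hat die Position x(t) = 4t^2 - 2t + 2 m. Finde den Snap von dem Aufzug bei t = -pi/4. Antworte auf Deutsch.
Um dies zu lösen, müssen wir 2 Ableitungen unserer Gleichung für die Beschleunigung a(t) = 36·sin(2·t) nehmen. Mit d/dt von a(t) finden wir j(t) = 72·cos(2·t). Durch Ableiten von dem Ruck erhalten wir den Snap: s(t) = -144·sin(2·t). Wir haben den Snap s(t) = -144·sin(2·t). Durch Einsetzen von t = -pi/4: s(-pi/4) = 144.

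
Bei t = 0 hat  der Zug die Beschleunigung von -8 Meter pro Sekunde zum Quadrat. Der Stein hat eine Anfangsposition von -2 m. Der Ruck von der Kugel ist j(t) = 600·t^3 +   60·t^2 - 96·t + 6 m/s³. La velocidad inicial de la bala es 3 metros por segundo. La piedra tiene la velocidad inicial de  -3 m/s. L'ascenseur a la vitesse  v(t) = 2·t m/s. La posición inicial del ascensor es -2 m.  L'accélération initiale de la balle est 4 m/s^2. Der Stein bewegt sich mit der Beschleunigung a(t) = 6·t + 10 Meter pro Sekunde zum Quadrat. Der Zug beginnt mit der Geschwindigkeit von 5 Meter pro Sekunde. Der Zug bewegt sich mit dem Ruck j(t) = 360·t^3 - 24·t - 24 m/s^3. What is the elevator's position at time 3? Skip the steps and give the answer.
The position at t = 3 is x = 7.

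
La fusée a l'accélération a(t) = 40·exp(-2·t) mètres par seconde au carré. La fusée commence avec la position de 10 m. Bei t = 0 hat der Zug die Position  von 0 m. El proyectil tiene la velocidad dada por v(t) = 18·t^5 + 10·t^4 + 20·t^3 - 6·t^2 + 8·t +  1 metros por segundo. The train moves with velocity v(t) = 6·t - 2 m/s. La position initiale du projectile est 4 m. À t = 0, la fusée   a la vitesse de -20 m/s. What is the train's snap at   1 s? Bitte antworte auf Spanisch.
Debemos derivar nuestra ecuación de la velocidad v(t) = 6·t - 2 3 veces. La derivada de la velocidad da la aceleración: a(t) = 6. Derivando la aceleración, obtenemos la sacudida: j(t) = 0. Derivando la sacudida, obtenemos el snap: s(t) = 0. De la ecuación del snap s(t) = 0, sustituimos t = 1 para obtener s = 0.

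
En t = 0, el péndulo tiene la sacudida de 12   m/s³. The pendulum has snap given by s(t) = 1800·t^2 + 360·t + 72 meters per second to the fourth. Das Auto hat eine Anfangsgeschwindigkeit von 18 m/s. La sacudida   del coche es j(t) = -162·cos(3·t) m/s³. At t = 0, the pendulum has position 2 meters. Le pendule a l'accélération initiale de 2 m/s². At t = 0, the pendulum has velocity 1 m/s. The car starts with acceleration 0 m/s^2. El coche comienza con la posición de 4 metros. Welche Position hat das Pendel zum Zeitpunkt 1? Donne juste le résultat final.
Bei t = 1, x = 17.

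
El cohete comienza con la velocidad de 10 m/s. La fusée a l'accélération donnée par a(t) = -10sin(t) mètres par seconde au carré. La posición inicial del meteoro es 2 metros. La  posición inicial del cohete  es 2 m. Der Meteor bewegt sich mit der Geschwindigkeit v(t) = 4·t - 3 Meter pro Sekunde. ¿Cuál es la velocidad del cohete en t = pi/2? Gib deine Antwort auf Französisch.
Pour résoudre ceci, nous devons prendre 1 intégrale de notre équation de l'accélération a(t) = -10·sin(t). En prenant ∫a(t)dt et en appliquant v(0) = 10, nous trouvons v(t) = 10·cos(t). En utilisant v(t) = 10·cos(t) et en substituant t = pi/2, nous trouvons v = 0.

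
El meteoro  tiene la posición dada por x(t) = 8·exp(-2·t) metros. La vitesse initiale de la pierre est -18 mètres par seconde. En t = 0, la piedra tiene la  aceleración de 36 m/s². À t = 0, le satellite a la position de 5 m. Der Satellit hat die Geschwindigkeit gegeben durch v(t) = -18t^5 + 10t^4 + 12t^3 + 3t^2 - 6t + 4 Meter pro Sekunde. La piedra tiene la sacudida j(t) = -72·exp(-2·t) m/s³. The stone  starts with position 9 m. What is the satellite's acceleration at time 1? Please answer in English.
To solve this, we need to take 1 derivative of our velocity equation v(t) = -18·t^5 + 10·t^4 + 12·t^3 + 3·t^2 - 6·t + 4. Taking d/dt of v(t), we find a(t) = -90·t^4 + 40·t^3 + 36·t^2 + 6·t - 6. From the given acceleration equation a(t) = -90·t^4 + 40·t^3 + 36·t^2 + 6·t - 6, we substitute t = 1 to get a = -14.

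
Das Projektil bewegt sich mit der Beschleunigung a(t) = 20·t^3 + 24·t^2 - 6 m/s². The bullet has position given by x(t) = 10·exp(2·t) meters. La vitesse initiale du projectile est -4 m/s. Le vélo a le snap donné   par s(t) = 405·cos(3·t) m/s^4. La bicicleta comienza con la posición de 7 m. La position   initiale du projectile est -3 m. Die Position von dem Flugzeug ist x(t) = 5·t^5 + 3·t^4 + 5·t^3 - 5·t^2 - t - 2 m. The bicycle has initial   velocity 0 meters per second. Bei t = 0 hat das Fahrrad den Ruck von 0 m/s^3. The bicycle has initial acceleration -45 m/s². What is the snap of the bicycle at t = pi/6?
Using s(t) = 405·cos(3·t) and substituting t = pi/6, we find s = 0.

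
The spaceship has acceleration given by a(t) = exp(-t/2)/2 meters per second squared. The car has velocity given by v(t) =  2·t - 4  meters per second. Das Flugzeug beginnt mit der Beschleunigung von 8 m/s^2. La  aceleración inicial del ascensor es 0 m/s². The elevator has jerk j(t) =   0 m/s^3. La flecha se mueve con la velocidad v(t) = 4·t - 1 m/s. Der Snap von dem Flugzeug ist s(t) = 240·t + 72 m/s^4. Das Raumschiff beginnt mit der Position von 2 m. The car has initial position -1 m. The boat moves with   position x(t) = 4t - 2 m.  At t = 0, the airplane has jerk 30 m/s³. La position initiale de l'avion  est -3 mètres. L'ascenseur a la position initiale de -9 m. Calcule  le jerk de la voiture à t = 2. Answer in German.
Wir müssen unsere Gleichung für die Geschwindigkeit v(t) = 2·t - 4 2-mal ableiten. Die Ableitung von der Geschwindigkeit ergibt die Beschleunigung: a(t) = 2. Durch Ableiten von der Beschleunigung erhalten wir den Ruck: j(t) = 0. Mit j(t) = 0 und Einsetzen von t = 2, finden wir j = 0.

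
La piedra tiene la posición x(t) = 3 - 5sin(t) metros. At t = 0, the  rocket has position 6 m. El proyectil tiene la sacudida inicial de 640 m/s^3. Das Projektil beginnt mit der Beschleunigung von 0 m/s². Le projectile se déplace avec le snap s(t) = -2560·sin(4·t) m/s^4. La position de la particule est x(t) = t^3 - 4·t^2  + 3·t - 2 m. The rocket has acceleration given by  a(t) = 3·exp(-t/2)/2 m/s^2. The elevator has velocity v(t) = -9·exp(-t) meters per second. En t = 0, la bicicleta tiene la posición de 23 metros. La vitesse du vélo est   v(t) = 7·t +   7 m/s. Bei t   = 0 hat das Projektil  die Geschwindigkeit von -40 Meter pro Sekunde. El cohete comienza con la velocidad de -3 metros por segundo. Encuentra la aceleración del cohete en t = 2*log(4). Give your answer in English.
We have acceleration a(t) = 3·exp(-t/2)/2. Substituting t = 2*log(4): a(2*log(4)) = 3/8.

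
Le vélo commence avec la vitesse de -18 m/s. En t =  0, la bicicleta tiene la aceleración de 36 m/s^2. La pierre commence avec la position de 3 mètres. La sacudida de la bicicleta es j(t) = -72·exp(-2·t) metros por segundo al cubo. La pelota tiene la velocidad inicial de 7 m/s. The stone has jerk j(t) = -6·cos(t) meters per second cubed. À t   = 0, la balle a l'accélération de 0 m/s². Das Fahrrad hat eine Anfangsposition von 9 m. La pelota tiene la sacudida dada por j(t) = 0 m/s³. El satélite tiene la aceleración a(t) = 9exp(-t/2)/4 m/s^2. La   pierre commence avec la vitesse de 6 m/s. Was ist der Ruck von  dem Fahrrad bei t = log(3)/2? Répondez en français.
De l'équation du jerk j(t) = -72·exp(-2·t), nous substituons t = log(3)/2 pour obtenir j = -24.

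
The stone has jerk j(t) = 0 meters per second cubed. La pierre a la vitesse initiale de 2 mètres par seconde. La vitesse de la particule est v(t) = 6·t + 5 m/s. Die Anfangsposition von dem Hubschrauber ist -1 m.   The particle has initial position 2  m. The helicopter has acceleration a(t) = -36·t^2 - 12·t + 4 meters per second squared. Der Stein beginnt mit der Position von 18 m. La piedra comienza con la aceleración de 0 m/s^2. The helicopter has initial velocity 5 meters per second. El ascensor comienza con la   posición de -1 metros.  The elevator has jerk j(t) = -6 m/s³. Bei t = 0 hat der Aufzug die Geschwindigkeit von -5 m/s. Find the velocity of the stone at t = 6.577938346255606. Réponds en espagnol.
Partiendo de la sacudida j(t) = 0, tomamos 2 integrales. La integral de la sacudida es la aceleración. Usando a(0) = 0, obtenemos a(t) = 0. La integral de la aceleración es la velocidad. Usando v(0) = 2, obtenemos v(t) = 2. De la ecuación de la velocidad v(t) = 2, sustituimos t = 6.577938346255606 para obtener v = 2.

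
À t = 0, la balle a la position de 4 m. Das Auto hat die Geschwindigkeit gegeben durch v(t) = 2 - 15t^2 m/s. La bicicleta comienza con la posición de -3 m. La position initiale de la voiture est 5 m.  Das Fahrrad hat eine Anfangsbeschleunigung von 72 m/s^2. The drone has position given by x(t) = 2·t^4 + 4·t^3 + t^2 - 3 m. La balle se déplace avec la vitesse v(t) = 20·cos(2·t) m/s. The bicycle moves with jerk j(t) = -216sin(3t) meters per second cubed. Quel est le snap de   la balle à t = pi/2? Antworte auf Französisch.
Nous devons dériver notre équation de la vitesse v(t) = 20·cos(2·t) 3 fois. En prenant d/dt de v(t), nous trouvons a(t) = -40·sin(2·t). En dérivant l'accélération, nous obtenons le jerk: j(t) = -80·cos(2·t). En prenant d/dt de j(t), nous trouvons s(t) = 160·sin(2·t). Nous avons le snap s(t) = 160·sin(2·t). En substituant t = pi/2: s(pi/2) = 0.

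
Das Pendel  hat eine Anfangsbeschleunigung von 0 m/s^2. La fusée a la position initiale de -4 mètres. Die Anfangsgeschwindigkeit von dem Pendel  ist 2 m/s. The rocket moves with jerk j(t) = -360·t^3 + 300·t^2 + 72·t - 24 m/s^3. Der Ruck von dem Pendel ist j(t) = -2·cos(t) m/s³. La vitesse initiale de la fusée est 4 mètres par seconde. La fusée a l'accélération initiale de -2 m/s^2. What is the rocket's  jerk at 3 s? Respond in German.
Wir haben den Ruck j(t) = -360·t^3 + 300·t^2 + 72·t - 24. Durch Einsetzen von t = 3: j(3) = -6828.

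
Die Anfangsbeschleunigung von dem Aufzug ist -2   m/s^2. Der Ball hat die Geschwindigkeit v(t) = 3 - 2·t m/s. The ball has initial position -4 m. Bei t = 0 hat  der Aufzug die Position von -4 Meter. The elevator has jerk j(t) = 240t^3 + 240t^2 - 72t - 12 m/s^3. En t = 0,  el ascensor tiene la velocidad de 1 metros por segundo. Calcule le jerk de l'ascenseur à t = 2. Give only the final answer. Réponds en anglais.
The answer is 2724.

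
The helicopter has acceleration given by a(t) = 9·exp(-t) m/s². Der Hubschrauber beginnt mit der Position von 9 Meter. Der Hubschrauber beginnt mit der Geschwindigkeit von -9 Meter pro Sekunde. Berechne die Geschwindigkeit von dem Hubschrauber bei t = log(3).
Wir müssen das Integral unserer Gleichung für die Beschleunigung a(t) = 9·exp(-t) 1-mal finden. Die Stammfunktion von der Beschleunigung ist die Geschwindigkeit. Mit v(0) = -9 erhalten wir v(t) = -9·exp(-t). Wir haben die Geschwindigkeit v(t) = -9·exp(-t). Durch Einsetzen von t = log(3): v(log(3)) = -3.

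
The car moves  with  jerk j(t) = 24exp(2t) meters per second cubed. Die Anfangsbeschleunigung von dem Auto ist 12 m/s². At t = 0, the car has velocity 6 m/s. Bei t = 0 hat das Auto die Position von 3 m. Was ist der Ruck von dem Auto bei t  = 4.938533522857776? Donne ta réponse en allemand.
Wir haben den Ruck j(t) = 24·exp(2·t). Durch Einsetzen von t = 4.938533522857776: j(4.938533522857776) = 467484.221371128.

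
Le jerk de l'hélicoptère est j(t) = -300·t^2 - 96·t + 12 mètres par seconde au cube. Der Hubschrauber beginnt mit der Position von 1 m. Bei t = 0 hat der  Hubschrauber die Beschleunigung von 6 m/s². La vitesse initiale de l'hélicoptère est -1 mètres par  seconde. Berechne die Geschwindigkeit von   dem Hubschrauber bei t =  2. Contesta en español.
Para resolver esto, necesitamos tomar 2 antiderivadas de nuestra ecuación de la sacudida j(t) = -300·t^2 - 96·t + 12. La antiderivada de la sacudida, con a(0) = 6, da la aceleración: a(t) = -100·t^3 - 48·t^2 + 12·t + 6. La antiderivada de la aceleración es la velocidad. Usando v(0) = -1, obtenemos v(t) = -25·t^4 - 16·t^3 + 6·t^2 + 6·t - 1. Usando v(t) = -25·t^4 - 16·t^3 + 6·t^2 + 6·t - 1 y sustituyendo t = 2, encontramos v = -493.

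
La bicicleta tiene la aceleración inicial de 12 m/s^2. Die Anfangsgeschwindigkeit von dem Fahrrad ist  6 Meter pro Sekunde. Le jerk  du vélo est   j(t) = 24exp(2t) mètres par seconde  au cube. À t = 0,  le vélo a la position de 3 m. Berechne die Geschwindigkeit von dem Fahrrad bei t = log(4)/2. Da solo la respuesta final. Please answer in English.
At t = log(4)/2, v = 24.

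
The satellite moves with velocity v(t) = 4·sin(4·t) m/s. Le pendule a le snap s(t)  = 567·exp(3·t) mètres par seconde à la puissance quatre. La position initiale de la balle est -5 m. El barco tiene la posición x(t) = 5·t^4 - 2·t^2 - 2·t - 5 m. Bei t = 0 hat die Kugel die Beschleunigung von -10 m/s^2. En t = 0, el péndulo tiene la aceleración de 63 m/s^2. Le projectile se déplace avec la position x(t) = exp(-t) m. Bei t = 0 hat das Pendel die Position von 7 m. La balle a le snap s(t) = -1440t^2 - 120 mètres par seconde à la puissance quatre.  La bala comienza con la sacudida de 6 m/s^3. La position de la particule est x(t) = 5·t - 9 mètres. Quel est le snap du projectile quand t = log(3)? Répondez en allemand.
Ausgehend von der Position x(t) = exp(-t), nehmen wir 4 Ableitungen. Die Ableitung von der Position ergibt die Geschwindigkeit: v(t) = -exp(-t). Die Ableitung von der Geschwindigkeit ergibt die Beschleunigung: a(t) = exp(-t). Die Ableitung von der Beschleunigung ergibt den Ruck: j(t) = -exp(-t). Mit d/dt von j(t) finden wir s(t) = exp(-t). Mit s(t) = exp(-t) und Einsetzen von t = log(3), finden wir s = 1/3.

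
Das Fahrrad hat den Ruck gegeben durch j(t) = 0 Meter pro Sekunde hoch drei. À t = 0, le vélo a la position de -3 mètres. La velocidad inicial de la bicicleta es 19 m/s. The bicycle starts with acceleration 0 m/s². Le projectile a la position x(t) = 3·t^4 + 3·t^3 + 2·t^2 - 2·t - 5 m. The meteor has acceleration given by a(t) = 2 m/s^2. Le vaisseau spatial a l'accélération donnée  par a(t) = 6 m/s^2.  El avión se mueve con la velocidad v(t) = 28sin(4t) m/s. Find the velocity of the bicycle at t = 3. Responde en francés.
Nous devons intégrer notre équation du jerk j(t) = 0 2 fois. En intégrant le jerk et en utilisant la condition initiale a(0) = 0, nous obtenons a(t) = 0. En intégrant l'accélération et en utilisant la condition initiale v(0) = 19, nous obtenons v(t) = 19. Nous avons la vitesse v(t) = 19. En substituant t = 3: v(3) = 19.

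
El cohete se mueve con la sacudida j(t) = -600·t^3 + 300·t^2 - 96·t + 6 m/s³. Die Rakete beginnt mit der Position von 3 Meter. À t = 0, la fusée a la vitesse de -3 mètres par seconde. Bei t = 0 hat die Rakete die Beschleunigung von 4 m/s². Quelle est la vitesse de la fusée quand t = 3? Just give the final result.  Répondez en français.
La vitesse à t = 3 est v = -5661.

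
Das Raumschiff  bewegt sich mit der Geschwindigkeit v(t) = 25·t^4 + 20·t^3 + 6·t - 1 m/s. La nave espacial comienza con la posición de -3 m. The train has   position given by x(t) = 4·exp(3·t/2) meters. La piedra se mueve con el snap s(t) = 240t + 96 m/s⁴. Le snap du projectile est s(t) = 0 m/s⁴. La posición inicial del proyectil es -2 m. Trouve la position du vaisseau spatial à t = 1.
Nous devons intégrer notre équation de la vitesse v(t) = 25·t^4 + 20·t^3 + 6·t - 1 1 fois. En intégrant la vitesse et en utilisant la condition initiale x(0) = -3, nous obtenons x(t) = 5·t^5 + 5·t^4 + 3·t^2 - t - 3. En utilisant x(t) = 5·t^5 + 5·t^4 + 3·t^2 - t - 3 et en substituant t = 1, nous trouvons x = 9.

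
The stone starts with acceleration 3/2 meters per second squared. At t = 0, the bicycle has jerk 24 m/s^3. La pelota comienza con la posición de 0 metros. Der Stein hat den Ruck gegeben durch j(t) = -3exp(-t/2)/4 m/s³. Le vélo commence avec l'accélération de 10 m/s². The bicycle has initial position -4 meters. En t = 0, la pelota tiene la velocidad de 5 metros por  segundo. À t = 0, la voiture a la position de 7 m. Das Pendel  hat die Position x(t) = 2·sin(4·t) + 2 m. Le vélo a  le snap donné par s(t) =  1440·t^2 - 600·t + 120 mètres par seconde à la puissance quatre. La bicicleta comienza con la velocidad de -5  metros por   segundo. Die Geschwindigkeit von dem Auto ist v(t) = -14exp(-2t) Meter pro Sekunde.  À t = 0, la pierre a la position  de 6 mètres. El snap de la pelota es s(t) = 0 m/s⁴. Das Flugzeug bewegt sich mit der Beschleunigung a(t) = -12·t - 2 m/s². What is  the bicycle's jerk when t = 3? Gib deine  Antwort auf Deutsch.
Um dies zu lösen, müssen wir 1 Stammfunktion unserer Gleichung für den Snap s(t) = 1440·t^2 - 600·t + 120 finden. Mit ∫s(t)dt und Anwendung von j(0) = 24, finden wir j(t) = 480·t^3 - 300·t^2 + 120·t + 24. Aus der Gleichung für den Ruck j(t) = 480·t^3 - 300·t^2 + 120·t + 24, setzen wir t = 3 ein und erhalten j = 10644.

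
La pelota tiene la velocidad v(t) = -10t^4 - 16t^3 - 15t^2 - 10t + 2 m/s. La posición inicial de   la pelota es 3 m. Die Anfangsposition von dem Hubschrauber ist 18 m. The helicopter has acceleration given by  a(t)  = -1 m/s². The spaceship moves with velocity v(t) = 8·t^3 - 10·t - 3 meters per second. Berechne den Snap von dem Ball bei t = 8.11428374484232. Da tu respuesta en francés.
Nous devons dériver notre équation de la vitesse v(t) = -10·t^4 - 16·t^3 - 15·t^2 - 10·t + 2 3 fois. En dérivant la vitesse, nous obtenons l'accélération: a(t) = -40·t^3 - 48·t^2 - 30·t - 10. En prenant d/dt de a(t), nous trouvons j(t) = -120·t^2 - 96·t - 30. En dérivant le jerk, nous obtenons le snap: s(t) = -240·t - 96. Nous avons le snap s(t) = -240·t - 96. En substituant t = 8.11428374484232: s(8.11428374484232) = -2043.42809876216.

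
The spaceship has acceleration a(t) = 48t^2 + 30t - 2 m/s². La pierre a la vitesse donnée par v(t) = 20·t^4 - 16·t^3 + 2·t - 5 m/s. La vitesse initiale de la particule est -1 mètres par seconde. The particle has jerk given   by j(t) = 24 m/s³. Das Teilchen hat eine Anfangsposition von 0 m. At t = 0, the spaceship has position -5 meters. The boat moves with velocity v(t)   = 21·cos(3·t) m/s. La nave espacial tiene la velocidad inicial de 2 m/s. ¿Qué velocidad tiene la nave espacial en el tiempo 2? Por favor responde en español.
Partiendo de la aceleración a(t) = 48·t^2 + 30·t - 2, tomamos 1 integral. La antiderivada de la aceleración, con v(0) = 2, da la velocidad: v(t) = 16·t^3 + 15·t^2 - 2·t + 2. Usando v(t) = 16·t^3 + 15·t^2 - 2·t + 2 y sustituyendo t = 2, encontramos v = 186.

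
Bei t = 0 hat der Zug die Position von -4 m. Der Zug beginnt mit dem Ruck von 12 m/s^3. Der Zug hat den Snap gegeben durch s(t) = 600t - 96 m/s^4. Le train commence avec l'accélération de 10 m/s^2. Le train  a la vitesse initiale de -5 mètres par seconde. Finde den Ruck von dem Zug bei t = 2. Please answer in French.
Pour résoudre ceci, nous devons prendre 1 intégrale de notre équation du snap s(t) = 600·t - 96. En prenant ∫s(t)dt et en appliquant j(0) = 12, nous trouvons j(t) = 300·t^2 - 96·t + 12. En utilisant j(t) = 300·t^2 - 96·t + 12 et en substituant t = 2, nous trouvons j = 1020.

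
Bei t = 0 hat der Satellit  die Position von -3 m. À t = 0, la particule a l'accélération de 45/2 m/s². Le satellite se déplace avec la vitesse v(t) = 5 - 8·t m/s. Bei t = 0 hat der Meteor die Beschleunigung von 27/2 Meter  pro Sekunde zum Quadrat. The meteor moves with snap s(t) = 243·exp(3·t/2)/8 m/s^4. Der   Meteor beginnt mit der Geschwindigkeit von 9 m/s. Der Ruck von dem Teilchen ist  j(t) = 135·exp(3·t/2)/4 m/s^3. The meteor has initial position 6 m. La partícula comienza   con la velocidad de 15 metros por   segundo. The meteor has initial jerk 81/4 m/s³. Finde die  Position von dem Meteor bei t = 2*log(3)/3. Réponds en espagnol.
Partiendo del snap s(t) = 243·exp(3·t/2)/8, tomamos 4 integrales. Tomando ∫s(t)dt y aplicando j(0) = 81/4, encontramos j(t) = 81·exp(3·t/2)/4. La integral de la sacudida es la aceleración. Usando a(0) = 27/2, obtenemos a(t) = 27·exp(3·t/2)/2. Tomando ∫a(t)dt y aplicando v(0) = 9, encontramos v(t) = 9·exp(3·t/2). La antiderivada de la velocidad, con x(0) = 6, da la posición: x(t) = 6·exp(3·t/2). De la ecuación de la posición x(t) = 6·exp(3·t/2), sustituimos t = 2*log(3)/3 para obtener x = 18.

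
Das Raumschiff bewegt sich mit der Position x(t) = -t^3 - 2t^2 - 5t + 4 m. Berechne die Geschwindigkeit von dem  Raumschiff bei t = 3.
Um dies zu lösen, müssen wir 1 Ableitung unserer Gleichung für die Position x(t) = -t^3 - 2·t^2 - 5·t + 4 nehmen. Die Ableitung von der Position ergibt die Geschwindigkeit: v(t) = -3·t^2 - 4·t - 5. Mit v(t) = -3·t^2 - 4·t - 5 und Einsetzen von t = 3, finden wir v = -44.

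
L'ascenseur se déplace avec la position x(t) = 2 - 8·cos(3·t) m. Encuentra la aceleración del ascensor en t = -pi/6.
Partiendo de la posición x(t) = 2 - 8·cos(3·t), tomamos 2 derivadas. La derivada de la posición da la velocidad: v(t) = 24·sin(3·t). Derivando la velocidad, obtenemos la aceleración: a(t) = 72·cos(3·t). De la ecuación de la aceleración a(t) = 72·cos(3·t), sustituimos t = -pi/6 para obtener a = 0.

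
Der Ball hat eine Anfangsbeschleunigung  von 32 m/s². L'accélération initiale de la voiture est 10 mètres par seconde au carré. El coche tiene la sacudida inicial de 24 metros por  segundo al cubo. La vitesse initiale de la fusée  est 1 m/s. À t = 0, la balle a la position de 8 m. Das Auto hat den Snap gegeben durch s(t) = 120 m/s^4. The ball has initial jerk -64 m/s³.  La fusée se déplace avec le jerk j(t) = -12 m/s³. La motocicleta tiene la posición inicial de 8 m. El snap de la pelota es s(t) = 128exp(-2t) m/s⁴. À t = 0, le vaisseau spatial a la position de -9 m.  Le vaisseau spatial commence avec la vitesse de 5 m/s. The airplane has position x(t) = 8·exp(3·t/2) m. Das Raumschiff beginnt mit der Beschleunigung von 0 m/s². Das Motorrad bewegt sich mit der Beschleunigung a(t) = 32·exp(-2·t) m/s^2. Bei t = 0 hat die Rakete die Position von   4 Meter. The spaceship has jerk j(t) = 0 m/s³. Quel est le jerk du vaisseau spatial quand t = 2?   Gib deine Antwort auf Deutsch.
Wir haben den Ruck j(t) = 0. Durch Einsetzen von t = 2: j(2) = 0.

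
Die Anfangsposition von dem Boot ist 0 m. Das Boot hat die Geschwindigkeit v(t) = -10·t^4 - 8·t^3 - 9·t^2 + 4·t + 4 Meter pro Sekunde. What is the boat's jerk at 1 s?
Starting from velocity v(t) = -10·t^4 - 8·t^3 - 9·t^2 + 4·t + 4, we take 2 derivatives. The derivative of velocity gives acceleration: a(t) = -40·t^3 - 24·t^2 - 18·t + 4. Differentiating acceleration, we get jerk: j(t) = -120·t^2 - 48·t - 18. Using j(t) = -120·t^2 - 48·t - 18 and substituting t = 1, we find j = -186.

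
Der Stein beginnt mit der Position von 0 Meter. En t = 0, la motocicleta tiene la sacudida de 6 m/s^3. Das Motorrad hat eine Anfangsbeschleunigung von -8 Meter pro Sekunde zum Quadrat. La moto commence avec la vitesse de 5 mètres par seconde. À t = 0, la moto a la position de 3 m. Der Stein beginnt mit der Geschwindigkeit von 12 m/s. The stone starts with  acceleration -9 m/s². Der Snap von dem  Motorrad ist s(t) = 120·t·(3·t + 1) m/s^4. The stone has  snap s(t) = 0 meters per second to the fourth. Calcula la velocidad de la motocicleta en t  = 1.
Debemos encontrar la integral de nuestra ecuación del snap s(t) = 120·t·(3·t + 1) 3 veces. La integral del snap, con j(0) = 6, da la sacudida: j(t) = 120·t^3 + 60·t^2 + 6. La antiderivada de la sacudida, con a(0) = -8, da la aceleración: a(t) = 30·t^4 + 20·t^3 + 6·t - 8. La antiderivada de la aceleración, con v(0) = 5, da la velocidad: v(t) = 6·t^5 + 5·t^4 + 3·t^2 - 8·t + 5. Usando v(t) = 6·t^5 + 5·t^4 + 3·t^2 - 8·t + 5 y sustituyendo t = 1, encontramos v = 11.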